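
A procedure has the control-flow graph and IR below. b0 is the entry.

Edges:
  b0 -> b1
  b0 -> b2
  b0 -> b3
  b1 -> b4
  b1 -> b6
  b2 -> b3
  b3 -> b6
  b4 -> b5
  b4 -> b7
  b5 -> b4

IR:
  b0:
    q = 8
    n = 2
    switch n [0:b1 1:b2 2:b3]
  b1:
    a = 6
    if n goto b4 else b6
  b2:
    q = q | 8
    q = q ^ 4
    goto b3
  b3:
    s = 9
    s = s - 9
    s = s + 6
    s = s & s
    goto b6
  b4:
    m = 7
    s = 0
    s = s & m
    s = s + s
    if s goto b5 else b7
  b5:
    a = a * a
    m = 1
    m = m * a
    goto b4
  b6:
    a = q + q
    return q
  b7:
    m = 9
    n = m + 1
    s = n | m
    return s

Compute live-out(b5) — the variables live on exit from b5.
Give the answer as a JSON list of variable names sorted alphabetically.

Answer: ["a"]

Derivation:
def/use:
  b0: def={n,q} ue=∅
  b1: def={a} ue={n}
  b2: def={q} ue={q}
  b3: def={s} ue=∅
  b4: def={m,s} ue=∅
  b5: def={a,m} ue={a}
  b6: def={a} ue={q}
  b7: def={m,n,s} ue=∅

Live sets:
  b0 li=∅ lo={n,q}
  b1 li={n,q} lo={a,q}
  b2 li={q} lo={q}
  b3 li={q} lo={q}
  b4 li={a} lo={a}
  b5 li={a} lo={a}
  b6 li={q} lo=∅
  b7 li=∅ lo=∅

live-out(b5) = ["a"]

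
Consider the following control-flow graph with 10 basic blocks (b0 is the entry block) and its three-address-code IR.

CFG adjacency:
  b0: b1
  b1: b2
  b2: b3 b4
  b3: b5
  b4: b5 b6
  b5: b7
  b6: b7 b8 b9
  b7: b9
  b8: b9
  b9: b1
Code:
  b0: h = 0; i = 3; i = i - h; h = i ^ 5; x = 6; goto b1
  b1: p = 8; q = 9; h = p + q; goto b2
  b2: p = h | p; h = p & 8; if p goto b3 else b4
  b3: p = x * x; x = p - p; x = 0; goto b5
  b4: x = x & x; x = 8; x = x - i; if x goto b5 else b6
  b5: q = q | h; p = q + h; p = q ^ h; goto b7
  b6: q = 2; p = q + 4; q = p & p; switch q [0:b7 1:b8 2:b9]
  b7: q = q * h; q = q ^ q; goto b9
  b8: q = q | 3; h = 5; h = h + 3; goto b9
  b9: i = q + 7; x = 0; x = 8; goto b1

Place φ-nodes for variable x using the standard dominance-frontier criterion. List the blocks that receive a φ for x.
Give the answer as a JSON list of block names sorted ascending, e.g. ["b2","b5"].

idom tree: b1←b0 b2←b1 b3←b2 b4←b2 b5←b2 b6←b4 b7←b2 b8←b6 b9←b2
Join-block Dom:
  b1: preds {b0,b9}: {b0} ∩ {b0,b1,b2,b9} = {b0}; idom=b0
  b5: preds {b3,b4}: {b0,b1,b2,b3} ∩ {b0,b1,b2,b4} = {b0,b1,b2}; idom=b2
  b7: preds {b5,b6}: {b0,b1,b2,b5} ∩ {b0,b1,b2,b4,b6} = {b0,b1,b2}; idom=b2
  b9: preds {b6,b7,b8}: {b0,b1,b2,b4,b6} ∩ {b0,b1,b2,b7} ∩ {b0,b1,b2,b4,b6,b8} = {b0,b1,b2}; idom=b2

Frontier:
  b1←b0: walk · to b0
  b1←b9: walk b9→b2→b1 to b0
  b5←b3: walk b3 to b2
  b5←b4: walk b4 to b2
  b7←b5: walk b5 to b2
  b7←b6: walk b6→b4 to b2
  b9←b6: walk b6→b4 to b2
  b9←b7: walk b7 to b2
  b9←b8: walk b8→b6→b4 to b2
  DF(b0)=∅
  DF(b1)={b1}
  DF(b2)={b1}
  DF(b3)={b5}
  DF(b4)={b5,b7,b9}
  DF(b5)={b7}
  DF(b6)={b7,b9}
  DF(b7)={b9}
  DF(b8)={b9}
  DF(b9)={b1}

φ for x: defs {b0,b3,b4,b9}
  DF⁺ = {b1,b5,b7,b9}

Answer: ["b1", "b5", "b7", "b9"]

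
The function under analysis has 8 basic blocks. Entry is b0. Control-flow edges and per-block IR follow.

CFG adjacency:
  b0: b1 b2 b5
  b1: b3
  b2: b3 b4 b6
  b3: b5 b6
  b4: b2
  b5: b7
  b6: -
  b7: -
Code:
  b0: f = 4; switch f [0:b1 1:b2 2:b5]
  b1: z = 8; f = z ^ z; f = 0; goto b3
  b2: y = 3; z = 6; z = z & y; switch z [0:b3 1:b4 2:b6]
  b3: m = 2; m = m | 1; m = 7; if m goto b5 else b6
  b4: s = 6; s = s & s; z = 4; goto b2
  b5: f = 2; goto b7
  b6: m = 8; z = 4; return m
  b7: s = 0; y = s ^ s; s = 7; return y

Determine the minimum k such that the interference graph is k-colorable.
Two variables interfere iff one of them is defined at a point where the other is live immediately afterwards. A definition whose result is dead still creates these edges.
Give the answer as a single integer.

Per-block:
  b0: def={f} ue=∅
  b1: def={f,z} ue=∅
  b2: def={y,z} ue=∅
  b3: def={m} ue=∅
  b4: def={s,z} ue=∅
  b5: def={f} ue=∅
  b6: def={m,z} ue=∅
  b7: def={s,y} ue=∅

Liveness:
  live b0: ∅→∅
  live b1: ∅→∅
  live b2: ∅→∅
  live b3: ∅→∅
  live b4: ∅→∅
  live b5: ∅→∅
  live b6: ∅→∅
  live b7: ∅→∅

Interference:
  f: ∅
  m: {z}
  s: {y}
  y: {s,z}
  z: {m,y}

Registers:
  clique {m,z} ⇒ need ≥ 2
  2-colouring: R0={f,m,y}  R1={s,z}
  χ = 2

Answer: 2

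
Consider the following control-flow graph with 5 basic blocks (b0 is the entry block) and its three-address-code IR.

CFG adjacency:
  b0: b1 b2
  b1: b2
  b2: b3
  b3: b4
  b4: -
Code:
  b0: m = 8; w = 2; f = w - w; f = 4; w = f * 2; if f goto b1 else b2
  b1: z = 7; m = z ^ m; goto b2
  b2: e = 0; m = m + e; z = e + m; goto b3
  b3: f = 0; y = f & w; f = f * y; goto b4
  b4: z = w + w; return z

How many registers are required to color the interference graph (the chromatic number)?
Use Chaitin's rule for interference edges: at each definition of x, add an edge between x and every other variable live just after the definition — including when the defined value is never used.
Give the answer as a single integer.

Answer: 3

Working:
Block summaries:
  b0: {f,m,w} / ∅
  b1: {m,z} / {m}
  b2: {e,m,z} / {m}
  b3: {f,y} / {w}
  b4: {z} / {w}

Liveness:
  live b0: ∅→{m,w}
  live b1: {m,w}→{m,w}
  live b2: {m,w}→{w}
  live b3: {w}→{w}
  live b4: {w}→∅

Interfere edges:
  e↔{m,w}
  f↔{m,w,y}
  m↔{e,f,w,z}
  w↔{e,f,m,y,z}
  y↔{f,w}
  z↔{m,w}

Chromatic number:
  clique {e,m,w} ⇒ need ≥ 3
  3-colouring: r0={w}  r1={m,y}  r2={e,f,z}
  χ = 3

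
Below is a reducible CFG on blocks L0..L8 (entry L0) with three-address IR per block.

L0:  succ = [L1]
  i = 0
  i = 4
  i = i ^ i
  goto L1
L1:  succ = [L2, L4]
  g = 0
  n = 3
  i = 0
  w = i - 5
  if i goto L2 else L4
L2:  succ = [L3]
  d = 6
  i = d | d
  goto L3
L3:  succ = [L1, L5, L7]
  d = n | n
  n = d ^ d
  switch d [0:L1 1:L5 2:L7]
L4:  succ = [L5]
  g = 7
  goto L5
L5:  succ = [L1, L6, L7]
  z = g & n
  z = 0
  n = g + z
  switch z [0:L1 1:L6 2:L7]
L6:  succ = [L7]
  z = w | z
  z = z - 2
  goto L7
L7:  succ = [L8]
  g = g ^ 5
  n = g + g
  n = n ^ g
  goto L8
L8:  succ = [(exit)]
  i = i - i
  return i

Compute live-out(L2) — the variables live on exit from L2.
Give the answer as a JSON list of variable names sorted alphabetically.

Answer: ["g", "i", "n", "w"]

Working:
Block summaries:
  L0 def {i} use ∅
  L1 def {g,i,n,w} use ∅
  L2 def {d,i} use ∅
  L3 def {d,n} use {n}
  L4 def {g} use ∅
  L5 def {n,z} use {g,n}
  L6 def {z} use {w,z}
  L7 def {g,n} use {g}
  L8 def {i} use {i}

Live sets:
  L0: in=∅ out=∅
  L1: in=∅ out={g,i,n,w}
  L2: in={g,n,w} out={g,i,n,w}
  L3: in={g,i,n,w} out={g,i,n,w}
  L4: in={i,n,w} out={g,i,n,w}
  L5: in={g,i,n,w} out={g,i,w,z}
  L6: in={g,i,w,z} out={g,i}
  L7: in={g,i} out={i}
  L8: in={i} out=∅

live-out(L2) = ["g", "i", "n", "w"]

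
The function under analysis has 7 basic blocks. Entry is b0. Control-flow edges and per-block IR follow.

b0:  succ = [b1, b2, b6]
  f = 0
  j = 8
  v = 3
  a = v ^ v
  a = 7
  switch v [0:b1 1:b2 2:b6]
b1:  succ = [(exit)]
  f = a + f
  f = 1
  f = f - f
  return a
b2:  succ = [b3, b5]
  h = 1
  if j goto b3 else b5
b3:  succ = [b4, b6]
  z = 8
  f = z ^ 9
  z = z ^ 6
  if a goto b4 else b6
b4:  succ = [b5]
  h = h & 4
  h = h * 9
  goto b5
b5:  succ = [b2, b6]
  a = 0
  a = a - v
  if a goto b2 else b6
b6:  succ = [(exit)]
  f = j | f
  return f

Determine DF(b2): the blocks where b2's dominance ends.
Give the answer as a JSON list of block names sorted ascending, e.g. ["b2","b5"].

Answer: ["b2", "b6"]

Working:
idom tree: b1←b0 b2←b0 b3←b2 b4←b3 b5←b2 b6←b0
Dom at joins:
  b2: preds {b0,b5}: {b0} ∩ {b0,b2,b5} = {b0}; idom=b0
  b5: preds {b2,b4}: {b0,b2} ∩ {b0,b2,b3,b4} = {b0,b2}; idom=b2
  b6: preds {b0,b3,b5}: {b0} ∩ {b0,b2,b3} ∩ {b0,b2,b5} = {b0}; idom=b0

Frontier:
  join b2 pred b0: · stop@b0
  join b2 pred b5: b5→b2 stop@b0
  join b5 pred b2: · stop@b2
  join b5 pred b4: b4→b3 stop@b2
  join b6 pred b0: · stop@b0
  join b6 pred b3: b3→b2 stop@b0
  join b6 pred b5: b5→b2 stop@b0
  DF(b0)=∅
  DF(b1)=∅
  DF(b2)={b2,b6}
  DF(b3)={b5,b6}
  DF(b4)={b5}
  DF(b5)={b2,b6}
  DF(b6)=∅

DF(b2) = ["b2", "b6"]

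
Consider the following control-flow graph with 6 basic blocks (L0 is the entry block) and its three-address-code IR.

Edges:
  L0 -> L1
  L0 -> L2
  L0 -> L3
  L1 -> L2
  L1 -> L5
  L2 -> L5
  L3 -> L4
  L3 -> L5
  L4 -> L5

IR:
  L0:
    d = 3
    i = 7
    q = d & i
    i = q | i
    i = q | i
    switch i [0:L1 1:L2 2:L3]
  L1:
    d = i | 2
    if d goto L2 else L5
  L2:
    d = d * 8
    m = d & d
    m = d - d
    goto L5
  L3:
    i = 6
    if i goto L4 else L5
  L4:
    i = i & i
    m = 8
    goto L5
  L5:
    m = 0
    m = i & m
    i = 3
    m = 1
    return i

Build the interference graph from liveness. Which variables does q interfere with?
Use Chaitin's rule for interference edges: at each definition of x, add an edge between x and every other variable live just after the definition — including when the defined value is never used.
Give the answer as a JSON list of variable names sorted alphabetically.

Block summaries:
  L0 def {d,i,q} use ∅
  L1 def {d} use {i}
  L2 def {d,m} use {d}
  L3 def {i} use ∅
  L4 def {i,m} use {i}
  L5 def {i,m} use {i}

Backward fixpoint:
  L0 li=∅ lo={d,i}
  L1 li={i} lo={d,i}
  L2 li={d,i} lo={i}
  L3 li=∅ lo={i}
  L4 li={i} lo={i}
  L5 li={i} lo=∅

Interference:
  d↔{i,m,q}
  i↔{d,m,q}
  m↔{d,i}
  q↔{d,i}

N(q) = ["d", "i"]

Answer: ["d", "i"]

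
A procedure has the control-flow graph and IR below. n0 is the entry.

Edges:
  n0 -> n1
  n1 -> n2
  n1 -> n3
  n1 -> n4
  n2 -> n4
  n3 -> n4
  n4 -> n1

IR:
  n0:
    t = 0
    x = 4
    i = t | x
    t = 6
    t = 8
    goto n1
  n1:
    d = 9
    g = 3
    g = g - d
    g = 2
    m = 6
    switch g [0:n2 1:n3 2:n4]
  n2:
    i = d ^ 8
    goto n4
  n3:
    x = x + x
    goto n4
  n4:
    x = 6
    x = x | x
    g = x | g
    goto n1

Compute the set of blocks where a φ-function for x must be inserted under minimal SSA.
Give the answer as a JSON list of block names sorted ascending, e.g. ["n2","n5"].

idom tree: n1←n0 n2←n1 n3←n1 n4←n1
Dom at joins:
  n1: preds {n0,n4}: {n0} ∩ {n0,n1,n4} = {n0}; idom=n0
  n4: preds {n1,n2,n3}: {n0,n1} ∩ {n0,n1,n2} ∩ {n0,n1,n3} = {n0,n1}; idom=n1

Frontier:
  n1←n0: walk · to n0
  n1←n4: walk n4→n1 to n0
  n4←n1: walk · to n1
  n4←n2: walk n2 to n1
  n4←n3: walk n3 to n1
  DF(n0)=∅
  DF(n1)={n1}
  DF(n2)={n4}
  DF(n3)={n4}
  DF(n4)={n1}

φ for x: defs {n0,n3,n4}
  DF⁺ = {n1,n4}

Answer: ["n1", "n4"]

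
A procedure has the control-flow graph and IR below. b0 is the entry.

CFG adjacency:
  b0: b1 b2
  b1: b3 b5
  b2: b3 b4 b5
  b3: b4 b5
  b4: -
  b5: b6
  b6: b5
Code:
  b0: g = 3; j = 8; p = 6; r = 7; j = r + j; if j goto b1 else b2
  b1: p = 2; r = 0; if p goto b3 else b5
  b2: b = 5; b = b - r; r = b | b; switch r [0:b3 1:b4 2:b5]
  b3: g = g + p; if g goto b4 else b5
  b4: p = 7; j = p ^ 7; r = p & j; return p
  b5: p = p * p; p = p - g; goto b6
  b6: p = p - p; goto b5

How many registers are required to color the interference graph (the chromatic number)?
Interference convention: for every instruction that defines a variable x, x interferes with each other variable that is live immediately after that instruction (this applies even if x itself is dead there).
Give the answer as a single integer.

Block summaries:
  b0: {g,j,p,r} / ∅
  b1: {p,r} / ∅
  b2: {b,r} / {r}
  b3: {g} / {g,p}
  b4: {j,p,r} / ∅
  b5: {p} / {g,p}
  b6: {p} / {p}

Liveness:
  b0: in=∅ out={g,p,r}
  b1: in={g} out={g,p}
  b2: in={g,p,r} out={g,p}
  b3: in={g,p} out={g,p}
  b4: in=∅ out=∅
  b5: in={g,p} out={g,p}
  b6: in={g,p} out={g,p}

Interference:
  b: {g,p,r}
  g: {b,j,p,r}
  j: {g,p,r}
  p: {b,g,j,r}
  r: {b,g,j,p}

Colouring:
  lower bound: {b,g,p,r} mutually conflict ⇒ χ ≥ 4
  4-colouring: R0={g}  R1={p}  R2={r}  R3={b,j}
  χ = 4

Answer: 4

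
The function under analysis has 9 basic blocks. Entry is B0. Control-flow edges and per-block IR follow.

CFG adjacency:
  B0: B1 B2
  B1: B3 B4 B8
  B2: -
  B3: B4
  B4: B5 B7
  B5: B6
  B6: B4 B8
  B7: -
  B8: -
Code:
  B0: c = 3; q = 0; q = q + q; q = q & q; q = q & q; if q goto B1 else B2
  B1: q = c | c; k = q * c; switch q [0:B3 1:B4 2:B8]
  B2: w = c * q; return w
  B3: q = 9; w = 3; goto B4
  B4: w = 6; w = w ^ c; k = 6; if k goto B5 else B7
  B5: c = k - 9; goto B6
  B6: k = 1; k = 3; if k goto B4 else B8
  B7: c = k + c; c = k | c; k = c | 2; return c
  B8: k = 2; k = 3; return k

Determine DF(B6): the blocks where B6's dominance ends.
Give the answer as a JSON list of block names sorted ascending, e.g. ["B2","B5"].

idom tree: B1←B0 B2←B0 B3←B1 B4←B1 B5←B4 B6←B5 B7←B4 B8←B1
Dom at joins:
  B4: preds {B1,B3,B6}: {B0,B1} ∩ {B0,B1,B3} ∩ {B0,B1,B4,B5,B6} = {B0,B1}; idom=B1
  B8: preds {B1,B6}: {B0,B1} ∩ {B0,B1,B4,B5,B6} = {B0,B1}; idom=B1

Frontier:
  B4←B1: walk · to B1
  B4←B3: walk B3 to B1
  B4←B6: walk B6→B5→B4 to B1
  B8←B1: walk · to B1
  B8←B6: walk B6→B5→B4 to B1
  DF(B0)=∅
  DF(B1)=∅
  DF(B2)=∅
  DF(B3)={B4}
  DF(B4)={B4,B8}
  DF(B5)={B4,B8}
  DF(B6)={B4,B8}
  DF(B7)=∅
  DF(B8)=∅

DF(B6) = ["B4", "B8"]

Answer: ["B4", "B8"]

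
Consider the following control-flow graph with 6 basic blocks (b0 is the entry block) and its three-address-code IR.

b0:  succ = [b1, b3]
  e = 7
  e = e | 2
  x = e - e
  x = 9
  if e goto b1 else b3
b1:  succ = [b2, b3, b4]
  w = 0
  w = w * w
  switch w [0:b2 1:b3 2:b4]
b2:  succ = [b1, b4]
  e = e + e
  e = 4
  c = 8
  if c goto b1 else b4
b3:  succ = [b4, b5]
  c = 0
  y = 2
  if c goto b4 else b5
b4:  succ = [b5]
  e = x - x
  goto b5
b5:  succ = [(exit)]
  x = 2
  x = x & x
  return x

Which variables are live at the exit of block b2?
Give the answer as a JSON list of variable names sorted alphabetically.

Per-block:
  b0: {e,x} / ∅
  b1: {w} / ∅
  b2: {c,e} / {e}
  b3: {c,y} / ∅
  b4: {e} / {x}
  b5: {x} / ∅

Backward fixpoint:
  b0 li=∅ lo={e,x}
  b1 li={e,x} lo={e,x}
  b2 li={e,x} lo={e,x}
  b3 li={x} lo={x}
  b4 li={x} lo=∅
  b5 li=∅ lo=∅

live-out(b2) = ["e", "x"]

Answer: ["e", "x"]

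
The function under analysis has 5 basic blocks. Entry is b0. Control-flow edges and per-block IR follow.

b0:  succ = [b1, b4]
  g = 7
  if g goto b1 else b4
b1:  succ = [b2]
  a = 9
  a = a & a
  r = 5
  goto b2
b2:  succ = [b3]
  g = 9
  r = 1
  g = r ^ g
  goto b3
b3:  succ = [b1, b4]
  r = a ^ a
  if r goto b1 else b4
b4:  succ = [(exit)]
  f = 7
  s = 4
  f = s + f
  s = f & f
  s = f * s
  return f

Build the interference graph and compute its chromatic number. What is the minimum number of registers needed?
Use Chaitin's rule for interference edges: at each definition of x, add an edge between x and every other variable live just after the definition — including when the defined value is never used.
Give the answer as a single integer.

def/use:
  b0: def={g} ue=∅
  b1: def={a,r} ue=∅
  b2: def={g,r} ue=∅
  b3: def={r} ue={a}
  b4: def={f,s} ue=∅

Liveness:
  b0: in=∅ out=∅
  b1: in=∅ out={a}
  b2: in={a} out={a}
  b3: in={a} out=∅
  b4: in=∅ out=∅

Interference:
  a: {g,r}
  f: {s}
  g: {a,r}
  r: {a,g}
  s: {f}

Colouring:
  clique {a,g,r} ⇒ need ≥ 3
  assign a→r0 f→r0 g→r1 r→r2 s→r1 — no edge inside a register ⇒ χ ≤ 3
  χ = 3

Answer: 3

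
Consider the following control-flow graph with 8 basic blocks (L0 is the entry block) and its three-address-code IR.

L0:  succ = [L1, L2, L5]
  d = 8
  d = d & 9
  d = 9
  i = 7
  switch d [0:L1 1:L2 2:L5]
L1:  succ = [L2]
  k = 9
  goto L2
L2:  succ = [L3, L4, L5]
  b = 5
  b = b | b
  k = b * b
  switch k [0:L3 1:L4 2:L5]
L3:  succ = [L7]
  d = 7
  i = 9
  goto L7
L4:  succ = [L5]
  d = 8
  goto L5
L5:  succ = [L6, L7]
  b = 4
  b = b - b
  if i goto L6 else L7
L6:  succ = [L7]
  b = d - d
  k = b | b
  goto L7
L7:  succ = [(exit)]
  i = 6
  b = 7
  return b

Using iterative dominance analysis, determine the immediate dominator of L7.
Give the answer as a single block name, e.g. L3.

Answer: L0

Analysis:
idom tree: L1←L0 L2←L0 L3←L2 L4←L2 L5←L0 L6←L5 L7←L0
Dom∩ at merges:
  L2: preds {L0,L1}: {L0} ∩ {L0,L1} = {L0}; idom=L0
  L5: preds {L0,L2,L4}: {L0} ∩ {L0,L2} ∩ {L0,L2,L4} = {L0}; idom=L0
  L7: preds {L3,L5,L6}: {L0,L2,L3} ∩ {L0,L5} ∩ {L0,L5,L6} = {L0}; idom=L0

idom(L7) = L0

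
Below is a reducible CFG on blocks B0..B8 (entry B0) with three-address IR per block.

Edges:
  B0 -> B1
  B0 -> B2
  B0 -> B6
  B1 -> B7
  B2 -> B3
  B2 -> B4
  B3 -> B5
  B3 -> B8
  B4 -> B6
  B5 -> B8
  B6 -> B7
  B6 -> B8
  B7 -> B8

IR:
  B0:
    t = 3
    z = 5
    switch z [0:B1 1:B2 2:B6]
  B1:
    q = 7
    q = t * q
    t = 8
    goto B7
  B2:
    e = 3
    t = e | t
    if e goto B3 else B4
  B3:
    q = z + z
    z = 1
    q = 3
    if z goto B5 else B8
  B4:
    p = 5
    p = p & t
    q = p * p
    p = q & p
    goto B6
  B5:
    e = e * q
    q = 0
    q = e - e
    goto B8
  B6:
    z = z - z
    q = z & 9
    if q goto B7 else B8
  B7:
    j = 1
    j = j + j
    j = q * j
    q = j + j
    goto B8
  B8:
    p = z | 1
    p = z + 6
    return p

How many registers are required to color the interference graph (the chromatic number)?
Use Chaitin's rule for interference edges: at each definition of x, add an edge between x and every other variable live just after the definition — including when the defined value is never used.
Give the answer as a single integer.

Answer: 4

Working:
def/use:
  B0: def={t,z} ue=∅
  B1: def={q,t} ue={t}
  B2: def={e,t} ue={t}
  B3: def={q,z} ue={z}
  B4: def={p,q} ue={t}
  B5: def={e,q} ue={e,q}
  B6: def={q,z} ue={z}
  B7: def={j,q} ue={q}
  B8: def={p} ue={z}

Backward fixpoint:
  B0: in=∅ out={t,z}
  B1: in={t,z} out={q,z}
  B2: in={t,z} out={e,t,z}
  B3: in={e,z} out={e,q,z}
  B4: in={t,z} out={z}
  B5: in={e,q,z} out={z}
  B6: in={z} out={q,z}
  B7: in={q,z} out={z}
  B8: in={z} out=∅

Interfere edges:
  e↔{q,t,z}
  j↔{q,z}
  p↔{q,t,z}
  q↔{e,j,p,t,z}
  t↔{e,p,q,z}
  z↔{e,j,p,q,t}

Registers:
  {e,q,t,z} pairwise interfere (4-clique) ⇒ χ ≥ 4
  4-colouring: c0={q}  c1={z}  c2={j,t}  c3={e,p}
  χ = 4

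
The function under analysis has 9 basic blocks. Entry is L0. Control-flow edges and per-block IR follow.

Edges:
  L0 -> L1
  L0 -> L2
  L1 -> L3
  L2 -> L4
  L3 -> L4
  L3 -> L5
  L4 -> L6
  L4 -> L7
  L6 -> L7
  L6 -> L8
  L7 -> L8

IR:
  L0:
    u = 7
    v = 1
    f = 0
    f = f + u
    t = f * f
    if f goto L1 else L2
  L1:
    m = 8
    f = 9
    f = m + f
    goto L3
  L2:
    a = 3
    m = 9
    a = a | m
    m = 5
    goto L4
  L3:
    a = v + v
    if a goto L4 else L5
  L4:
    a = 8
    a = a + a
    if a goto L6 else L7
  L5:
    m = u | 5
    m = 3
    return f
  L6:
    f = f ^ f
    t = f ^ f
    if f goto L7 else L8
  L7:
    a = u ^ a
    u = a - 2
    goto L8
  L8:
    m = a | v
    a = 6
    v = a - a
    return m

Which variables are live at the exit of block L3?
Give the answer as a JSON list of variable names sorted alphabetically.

Block summaries:
  L0 def {f,t,u,v} use ∅
  L1 def {f,m} use ∅
  L2 def {a,m} use ∅
  L3 def {a} use {v}
  L4 def {a} use ∅
  L5 def {m} use {f,u}
  L6 def {f,t} use {f}
  L7 def {a,u} use {a,u}
  L8 def {a,m,v} use {a,v}

Backward fixpoint:
  L0: in=∅ out={f,u,v}
  L1: in={u,v} out={f,u,v}
  L2: in={f,u,v} out={f,u,v}
  L3: in={f,u,v} out={f,u,v}
  L4: in={f,u,v} out={a,f,u,v}
  L5: in={f,u} out=∅
  L6: in={a,f,u,v} out={a,u,v}
  L7: in={a,u,v} out={a,v}
  L8: in={a,v} out=∅

live-out(L3) = ["f", "u", "v"]

Answer: ["f", "u", "v"]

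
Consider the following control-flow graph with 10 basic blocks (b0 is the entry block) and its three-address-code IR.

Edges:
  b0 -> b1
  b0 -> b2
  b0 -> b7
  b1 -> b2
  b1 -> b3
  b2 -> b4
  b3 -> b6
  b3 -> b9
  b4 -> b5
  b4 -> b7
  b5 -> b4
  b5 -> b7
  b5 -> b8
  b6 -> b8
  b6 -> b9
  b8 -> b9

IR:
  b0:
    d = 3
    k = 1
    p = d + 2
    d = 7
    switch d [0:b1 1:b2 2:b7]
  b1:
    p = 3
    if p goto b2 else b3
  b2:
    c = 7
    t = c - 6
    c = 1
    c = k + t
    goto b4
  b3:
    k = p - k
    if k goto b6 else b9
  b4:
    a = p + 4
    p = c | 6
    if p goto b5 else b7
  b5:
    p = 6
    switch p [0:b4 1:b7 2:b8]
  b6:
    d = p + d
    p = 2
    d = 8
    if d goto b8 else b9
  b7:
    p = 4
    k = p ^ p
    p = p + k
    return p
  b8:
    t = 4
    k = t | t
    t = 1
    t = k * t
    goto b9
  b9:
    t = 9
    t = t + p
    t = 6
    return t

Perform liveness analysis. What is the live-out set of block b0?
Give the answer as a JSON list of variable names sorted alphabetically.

def/use:
  b0: {d,k,p} / ∅
  b1: {p} / ∅
  b2: {c,t} / {k}
  b3: {k} / {k,p}
  b4: {a,p} / {c,p}
  b5: {p} / ∅
  b6: {d,p} / {d,p}
  b7: {k,p} / ∅
  b8: {k,t} / ∅
  b9: {t} / {p}

Liveness:
  live b0: ∅→{d,k,p}
  live b1: {d,k}→{d,k,p}
  live b2: {k,p}→{c,p}
  live b3: {d,k,p}→{d,p}
  live b4: {c,p}→{c}
  live b5: {c}→{c,p}
  live b6: {d,p}→{p}
  live b7: ∅→∅
  live b8: {p}→{p}
  live b9: {p}→∅

live-out(b0) = ["d", "k", "p"]

Answer: ["d", "k", "p"]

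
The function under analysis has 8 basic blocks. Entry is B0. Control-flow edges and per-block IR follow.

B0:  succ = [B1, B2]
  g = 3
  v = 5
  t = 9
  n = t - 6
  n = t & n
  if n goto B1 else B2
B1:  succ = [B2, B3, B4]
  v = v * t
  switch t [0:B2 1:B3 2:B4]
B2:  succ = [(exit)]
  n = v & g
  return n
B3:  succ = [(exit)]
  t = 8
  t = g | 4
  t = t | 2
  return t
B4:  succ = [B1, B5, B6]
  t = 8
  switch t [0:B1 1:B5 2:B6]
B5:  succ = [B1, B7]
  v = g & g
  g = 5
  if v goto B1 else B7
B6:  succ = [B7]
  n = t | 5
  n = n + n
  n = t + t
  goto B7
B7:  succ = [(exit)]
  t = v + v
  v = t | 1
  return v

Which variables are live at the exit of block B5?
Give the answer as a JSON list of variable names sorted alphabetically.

def/use:
  B0 def {g,n,t,v} use ∅
  B1 def {v} use {t,v}
  B2 def {n} use {g,v}
  B3 def {t} use {g}
  B4 def {t} use ∅
  B5 def {g,v} use {g}
  B6 def {n} use {t}
  B7 def {t,v} use {v}

Liveness:
  B0: in=∅ out={g,t,v}
  B1: in={g,t,v} out={g,v}
  B2: in={g,v} out=∅
  B3: in={g} out=∅
  B4: in={g,v} out={g,t,v}
  B5: in={g,t} out={g,t,v}
  B6: in={t,v} out={v}
  B7: in={v} out=∅

live-out(B5) = ["g", "t", "v"]

Answer: ["g", "t", "v"]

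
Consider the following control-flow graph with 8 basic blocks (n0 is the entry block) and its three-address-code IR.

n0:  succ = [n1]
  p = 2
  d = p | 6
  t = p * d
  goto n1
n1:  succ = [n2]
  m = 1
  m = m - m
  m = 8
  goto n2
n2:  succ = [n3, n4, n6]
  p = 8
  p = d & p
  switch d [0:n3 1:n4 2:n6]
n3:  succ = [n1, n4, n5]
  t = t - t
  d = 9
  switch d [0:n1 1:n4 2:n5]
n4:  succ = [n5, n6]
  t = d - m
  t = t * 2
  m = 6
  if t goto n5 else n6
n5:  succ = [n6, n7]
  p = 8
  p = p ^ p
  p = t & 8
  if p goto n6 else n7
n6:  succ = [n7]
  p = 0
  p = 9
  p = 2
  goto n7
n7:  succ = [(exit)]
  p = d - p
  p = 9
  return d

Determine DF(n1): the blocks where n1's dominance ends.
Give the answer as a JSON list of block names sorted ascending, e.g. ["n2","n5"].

Answer: ["n1"]

Working:
idom tree: n1←n0 n2←n1 n3←n2 n4←n2 n5←n2 n6←n2 n7←n2
Join-block Dom:
  n1: preds {n0,n3}: {n0} ∩ {n0,n1,n2,n3} = {n0}; idom=n0
  n4: preds {n2,n3}: {n0,n1,n2} ∩ {n0,n1,n2,n3} = {n0,n1,n2}; idom=n2
  n5: preds {n3,n4}: {n0,n1,n2,n3} ∩ {n0,n1,n2,n4} = {n0,n1,n2}; idom=n2
  n6: preds {n2,n4,n5}: {n0,n1,n2} ∩ {n0,n1,n2,n4} ∩ {n0,n1,n2,n5} = {n0,n1,n2}; idom=n2
  n7: preds {n5,n6}: {n0,n1,n2,n5} ∩ {n0,n1,n2,n6} = {n0,n1,n2}; idom=n2

Frontier:
  n1←n0: walk · to n0
  n1←n3: walk n3→n2→n1 to n0
  n4←n2: walk · to n2
  n4←n3: walk n3 to n2
  n5←n3: walk n3 to n2
  n5←n4: walk n4 to n2
  n6←n2: walk · to n2
  n6←n4: walk n4 to n2
  n6←n5: walk n5 to n2
  n7←n5: walk n5 to n2
  n7←n6: walk n6 to n2
  n0 → ∅
  n1 → {n1}
  n2 → {n1}
  n3 → {n1,n4,n5}
  n4 → {n5,n6}
  n5 → {n6,n7}
  n6 → {n7}
  n7 → ∅

DF(n1) = ["n1"]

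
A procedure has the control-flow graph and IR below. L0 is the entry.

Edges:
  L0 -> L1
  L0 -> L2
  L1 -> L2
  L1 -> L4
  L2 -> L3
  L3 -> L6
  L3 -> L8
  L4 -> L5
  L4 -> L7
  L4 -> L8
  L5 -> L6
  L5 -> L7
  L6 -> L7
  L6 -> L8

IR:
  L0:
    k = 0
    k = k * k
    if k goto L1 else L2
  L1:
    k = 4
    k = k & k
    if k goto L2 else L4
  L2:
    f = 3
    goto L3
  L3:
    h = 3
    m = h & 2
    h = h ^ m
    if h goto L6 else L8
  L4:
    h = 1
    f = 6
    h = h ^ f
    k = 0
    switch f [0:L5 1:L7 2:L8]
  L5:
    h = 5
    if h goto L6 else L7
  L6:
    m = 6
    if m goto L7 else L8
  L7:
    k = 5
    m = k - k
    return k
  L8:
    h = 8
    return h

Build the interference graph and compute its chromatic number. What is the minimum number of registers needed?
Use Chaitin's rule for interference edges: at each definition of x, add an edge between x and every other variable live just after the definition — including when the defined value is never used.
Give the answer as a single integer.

Per-block:
  L0 def {k} use ∅
  L1 def {k} use ∅
  L2 def {f} use ∅
  L3 def {h,m} use ∅
  L4 def {f,h,k} use ∅
  L5 def {h} use ∅
  L6 def {m} use ∅
  L7 def {k,m} use ∅
  L8 def {h} use ∅

Backward fixpoint:
  L0: in=∅ out=∅
  L1: in=∅ out=∅
  L2: in=∅ out=∅
  L3: in=∅ out=∅
  L4: in=∅ out=∅
  L5: in=∅ out=∅
  L6: in=∅ out=∅
  L7: in=∅ out=∅
  L8: in=∅ out=∅

Interference:
  f↔{h,k}
  h↔{f,m}
  k↔{f,m}
  m↔{h,k}

Chromatic number:
  {f,h} pairwise interfere (2-clique) ⇒ χ ≥ 2
  assign f→r0 h→r1 k→r1 m→r0 — no edge inside a register ⇒ χ ≤ 2
  χ = 2

Answer: 2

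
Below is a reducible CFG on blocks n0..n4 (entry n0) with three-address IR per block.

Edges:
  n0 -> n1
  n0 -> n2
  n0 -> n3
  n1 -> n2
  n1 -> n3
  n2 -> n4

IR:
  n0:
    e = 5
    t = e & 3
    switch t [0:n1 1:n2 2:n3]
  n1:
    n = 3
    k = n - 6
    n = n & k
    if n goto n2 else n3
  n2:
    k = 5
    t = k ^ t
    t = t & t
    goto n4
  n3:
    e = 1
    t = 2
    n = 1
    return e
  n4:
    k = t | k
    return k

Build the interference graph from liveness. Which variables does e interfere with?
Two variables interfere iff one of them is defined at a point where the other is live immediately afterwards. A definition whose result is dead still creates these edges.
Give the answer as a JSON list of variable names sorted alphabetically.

Answer: ["n", "t"]

Derivation:
Per-block:
  n0: {e,t} / ∅
  n1: {k,n} / ∅
  n2: {k,t} / {t}
  n3: {e,n,t} / ∅
  n4: {k} / {k,t}

Live sets:
  n0 li=∅ lo={t}
  n1 li={t} lo={t}
  n2 li={t} lo={k,t}
  n3 li=∅ lo=∅
  n4 li={k,t} lo=∅

Interfere edges:
  e — {n,t}
  k — {n,t}
  n — {e,k,t}
  t — {e,k,n}

N(e) = ["n", "t"]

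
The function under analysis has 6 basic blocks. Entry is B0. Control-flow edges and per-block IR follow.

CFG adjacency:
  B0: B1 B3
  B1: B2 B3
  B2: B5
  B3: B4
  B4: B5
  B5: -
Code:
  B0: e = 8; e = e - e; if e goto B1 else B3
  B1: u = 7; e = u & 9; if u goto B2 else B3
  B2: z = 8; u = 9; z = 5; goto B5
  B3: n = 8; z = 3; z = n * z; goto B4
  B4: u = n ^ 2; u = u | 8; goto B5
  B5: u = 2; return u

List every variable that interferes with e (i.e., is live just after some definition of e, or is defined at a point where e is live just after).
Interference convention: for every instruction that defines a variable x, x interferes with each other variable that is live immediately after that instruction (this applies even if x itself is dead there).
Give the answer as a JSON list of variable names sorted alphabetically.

Answer: ["u"]

Working:
Block summaries:
  B0 def {e} use ∅
  B1 def {e,u} use ∅
  B2 def {u,z} use ∅
  B3 def {n,z} use ∅
  B4 def {u} use {n}
  B5 def {u} use ∅

Backward fixpoint:
  B0 li=∅ lo=∅
  B1 li=∅ lo=∅
  B2 li=∅ lo=∅
  B3 li=∅ lo={n}
  B4 li={n} lo=∅
  B5 li=∅ lo=∅

Conflict graph:
  e: {u}
  n: {z}
  u: {e}
  z: {n}

N(e) = ["u"]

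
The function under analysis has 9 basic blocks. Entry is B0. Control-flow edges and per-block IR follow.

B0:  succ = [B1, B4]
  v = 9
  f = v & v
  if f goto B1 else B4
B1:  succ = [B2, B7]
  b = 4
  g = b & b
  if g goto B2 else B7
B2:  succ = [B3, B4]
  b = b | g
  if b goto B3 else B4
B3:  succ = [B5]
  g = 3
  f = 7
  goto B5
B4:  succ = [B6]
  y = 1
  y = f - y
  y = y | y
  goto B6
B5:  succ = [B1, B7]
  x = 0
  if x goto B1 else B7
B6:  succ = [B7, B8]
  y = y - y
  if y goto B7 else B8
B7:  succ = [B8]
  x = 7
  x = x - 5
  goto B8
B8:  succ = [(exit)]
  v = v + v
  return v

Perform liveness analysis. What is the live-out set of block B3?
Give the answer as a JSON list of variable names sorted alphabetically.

Answer: ["f", "v"]

Derivation:
def/use:
  B0: {f,v} / ∅
  B1: {b,g} / ∅
  B2: {b} / {b,g}
  B3: {f,g} / ∅
  B4: {y} / {f}
  B5: {x} / ∅
  B6: {y} / {y}
  B7: {x} / ∅
  B8: {v} / {v}

Backward fixpoint:
  live B0: ∅→{f,v}
  live B1: {f,v}→{b,f,g,v}
  live B2: {b,f,g,v}→{f,v}
  live B3: {v}→{f,v}
  live B4: {f,v}→{v,y}
  live B5: {f,v}→{f,v}
  live B6: {v,y}→{v}
  live B7: {v}→{v}
  live B8: {v}→∅

live-out(B3) = ["f", "v"]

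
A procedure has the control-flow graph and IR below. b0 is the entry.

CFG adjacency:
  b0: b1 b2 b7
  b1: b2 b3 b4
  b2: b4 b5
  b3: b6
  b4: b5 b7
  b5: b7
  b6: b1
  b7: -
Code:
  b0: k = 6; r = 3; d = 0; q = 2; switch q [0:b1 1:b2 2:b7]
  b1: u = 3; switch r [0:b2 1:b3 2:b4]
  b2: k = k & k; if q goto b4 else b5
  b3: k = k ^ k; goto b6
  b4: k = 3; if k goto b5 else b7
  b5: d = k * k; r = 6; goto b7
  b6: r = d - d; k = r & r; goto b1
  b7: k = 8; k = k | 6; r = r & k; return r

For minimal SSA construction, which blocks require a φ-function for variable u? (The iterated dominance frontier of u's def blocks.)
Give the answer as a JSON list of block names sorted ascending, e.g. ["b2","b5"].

Answer: ["b1", "b2", "b4", "b5", "b7"]

Working:
idom tree: b1←b0 b2←b0 b3←b1 b4←b0 b5←b0 b6←b3 b7←b0
Join-block Dom:
  b1: preds {b0,b6}: {b0} ∩ {b0,b1,b3,b6} = {b0}; idom=b0
  b2: preds {b0,b1}: {b0} ∩ {b0,b1} = {b0}; idom=b0
  b4: preds {b1,b2}: {b0,b1} ∩ {b0,b2} = {b0}; idom=b0
  b5: preds {b2,b4}: {b0,b2} ∩ {b0,b4} = {b0}; idom=b0
  b7: preds {b0,b4,b5}: {b0} ∩ {b0,b4} ∩ {b0,b5} = {b0}; idom=b0

DF derivation:
  b1←b0: walk · to b0
  b1←b6: walk b6→b3→b1 to b0
  b2←b0: walk · to b0
  b2←b1: walk b1 to b0
  b4←b1: walk b1 to b0
  b4←b2: walk b2 to b0
  b5←b2: walk b2 to b0
  b5←b4: walk b4 to b0
  b7←b0: walk · to b0
  b7←b4: walk b4 to b0
  b7←b5: walk b5 to b0
  DF(b0)=∅
  DF(b1)={b1,b2,b4}
  DF(b2)={b4,b5}
  DF(b3)={b1}
  DF(b4)={b5,b7}
  DF(b5)={b7}
  DF(b6)={b1}
  DF(b7)=∅

φ for u: defs {b1}
  DF⁺ = {b1,b2,b4,b5,b7}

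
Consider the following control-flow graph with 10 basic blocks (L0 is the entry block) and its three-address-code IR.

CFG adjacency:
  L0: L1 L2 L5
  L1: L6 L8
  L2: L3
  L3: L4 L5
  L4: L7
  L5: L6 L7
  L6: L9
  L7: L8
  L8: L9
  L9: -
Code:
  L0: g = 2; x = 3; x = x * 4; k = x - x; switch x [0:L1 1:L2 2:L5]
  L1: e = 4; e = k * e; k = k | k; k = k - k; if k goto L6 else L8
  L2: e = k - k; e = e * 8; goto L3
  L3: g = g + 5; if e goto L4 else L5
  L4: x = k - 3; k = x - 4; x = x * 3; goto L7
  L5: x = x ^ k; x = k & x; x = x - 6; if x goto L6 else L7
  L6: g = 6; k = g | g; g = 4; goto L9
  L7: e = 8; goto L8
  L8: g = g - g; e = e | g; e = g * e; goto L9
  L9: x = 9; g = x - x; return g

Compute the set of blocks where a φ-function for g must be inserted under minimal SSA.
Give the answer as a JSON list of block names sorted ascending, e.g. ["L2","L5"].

Answer: ["L5", "L6", "L7", "L8", "L9"]

Derivation:
idom tree: L1←L0 L2←L0 L3←L2 L4←L3 L5←L0 L6←L0 L7←L0 L8←L0 L9←L0
Dom at joins:
  L5: preds {L0,L3}: {L0} ∩ {L0,L2,L3} = {L0}; idom=L0
  L6: preds {L1,L5}: {L0,L1} ∩ {L0,L5} = {L0}; idom=L0
  L7: preds {L4,L5}: {L0,L2,L3,L4} ∩ {L0,L5} = {L0}; idom=L0
  L8: preds {L1,L7}: {L0,L1} ∩ {L0,L7} = {L0}; idom=L0
  L9: preds {L6,L8}: {L0,L6} ∩ {L0,L8} = {L0}; idom=L0

DF derivation:
  join L5 pred L0: · stop@L0
  join L5 pred L3: L3→L2 stop@L0
  join L6 pred L1: L1 stop@L0
  join L6 pred L5: L5 stop@L0
  join L7 pred L4: L4→L3→L2 stop@L0
  join L7 pred L5: L5 stop@L0
  join L8 pred L1: L1 stop@L0
  join L8 pred L7: L7 stop@L0
  join L9 pred L6: L6 stop@L0
  join L9 pred L8: L8 stop@L0
  DF(L0)=∅
  DF(L1)={L6,L8}
  DF(L2)={L5,L7}
  DF(L3)={L5,L7}
  DF(L4)={L7}
  DF(L5)={L6,L7}
  DF(L6)={L9}
  DF(L7)={L8}
  DF(L8)={L9}
  DF(L9)=∅

φ for g: defs {L0,L3,L6,L8,L9}
  DF⁺ = {L5,L6,L7,L8,L9}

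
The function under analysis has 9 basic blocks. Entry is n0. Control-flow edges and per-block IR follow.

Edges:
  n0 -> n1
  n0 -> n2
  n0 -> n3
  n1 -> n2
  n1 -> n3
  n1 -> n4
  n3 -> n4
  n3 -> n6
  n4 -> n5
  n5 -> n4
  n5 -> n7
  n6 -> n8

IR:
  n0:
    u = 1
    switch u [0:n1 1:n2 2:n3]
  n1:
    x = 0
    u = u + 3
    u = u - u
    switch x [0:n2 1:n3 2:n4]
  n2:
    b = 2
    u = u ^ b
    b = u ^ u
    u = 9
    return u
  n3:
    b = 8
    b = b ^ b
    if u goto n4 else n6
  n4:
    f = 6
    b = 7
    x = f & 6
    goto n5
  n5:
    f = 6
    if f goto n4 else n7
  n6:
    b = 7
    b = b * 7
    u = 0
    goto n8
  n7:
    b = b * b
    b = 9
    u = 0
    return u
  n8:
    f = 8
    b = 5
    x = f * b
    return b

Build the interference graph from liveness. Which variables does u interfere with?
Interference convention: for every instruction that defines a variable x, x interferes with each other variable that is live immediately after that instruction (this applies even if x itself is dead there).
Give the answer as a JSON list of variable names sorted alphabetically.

Per-block:
  n0: {u} / ∅
  n1: {u,x} / {u}
  n2: {b,u} / {u}
  n3: {b} / {u}
  n4: {b,f,x} / ∅
  n5: {f} / ∅
  n6: {b,u} / ∅
  n7: {b,u} / {b}
  n8: {b,f,x} / ∅

Live sets:
  n0 li=∅ lo={u}
  n1 li={u} lo={u}
  n2 li={u} lo=∅
  n3 li={u} lo=∅
  n4 li=∅ lo={b}
  n5 li={b} lo={b}
  n6 li=∅ lo=∅
  n7 li={b} lo=∅
  n8 li=∅ lo=∅

Interference:
  b↔{f,u,x}
  f↔{b}
  u↔{b,x}
  x↔{b,u}

N(u) = ["b", "x"]

Answer: ["b", "x"]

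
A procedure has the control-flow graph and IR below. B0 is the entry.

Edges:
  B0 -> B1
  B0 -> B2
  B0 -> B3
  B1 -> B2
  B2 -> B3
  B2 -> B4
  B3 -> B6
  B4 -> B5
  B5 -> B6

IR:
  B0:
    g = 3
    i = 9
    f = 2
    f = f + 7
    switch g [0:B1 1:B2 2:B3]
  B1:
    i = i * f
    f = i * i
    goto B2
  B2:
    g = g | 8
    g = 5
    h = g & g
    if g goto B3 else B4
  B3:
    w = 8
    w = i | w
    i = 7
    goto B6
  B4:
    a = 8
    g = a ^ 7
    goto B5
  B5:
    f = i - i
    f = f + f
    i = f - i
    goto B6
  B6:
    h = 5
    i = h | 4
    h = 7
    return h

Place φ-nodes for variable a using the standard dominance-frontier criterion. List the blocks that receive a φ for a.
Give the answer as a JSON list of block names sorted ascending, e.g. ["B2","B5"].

idom tree: B1←B0 B2←B0 B3←B0 B4←B2 B5←B4 B6←B0
Dom∩ at merges:
  B2: preds {B0,B1}: {B0} ∩ {B0,B1} = {B0}; idom=B0
  B3: preds {B0,B2}: {B0} ∩ {B0,B2} = {B0}; idom=B0
  B6: preds {B3,B5}: {B0,B3} ∩ {B0,B2,B4,B5} = {B0}; idom=B0

Frontier:
  join B2 pred B0: · stop@B0
  join B2 pred B1: B1 stop@B0
  join B3 pred B0: · stop@B0
  join B3 pred B2: B2 stop@B0
  join B6 pred B3: B3 stop@B0
  join B6 pred B5: B5→B4→B2 stop@B0
  B0 → ∅
  B1 → {B2}
  B2 → {B3,B6}
  B3 → {B6}
  B4 → {B6}
  B5 → {B6}
  B6 → ∅

φ for a: defs {B4}
  DF⁺ = {B6}

Answer: ["B6"]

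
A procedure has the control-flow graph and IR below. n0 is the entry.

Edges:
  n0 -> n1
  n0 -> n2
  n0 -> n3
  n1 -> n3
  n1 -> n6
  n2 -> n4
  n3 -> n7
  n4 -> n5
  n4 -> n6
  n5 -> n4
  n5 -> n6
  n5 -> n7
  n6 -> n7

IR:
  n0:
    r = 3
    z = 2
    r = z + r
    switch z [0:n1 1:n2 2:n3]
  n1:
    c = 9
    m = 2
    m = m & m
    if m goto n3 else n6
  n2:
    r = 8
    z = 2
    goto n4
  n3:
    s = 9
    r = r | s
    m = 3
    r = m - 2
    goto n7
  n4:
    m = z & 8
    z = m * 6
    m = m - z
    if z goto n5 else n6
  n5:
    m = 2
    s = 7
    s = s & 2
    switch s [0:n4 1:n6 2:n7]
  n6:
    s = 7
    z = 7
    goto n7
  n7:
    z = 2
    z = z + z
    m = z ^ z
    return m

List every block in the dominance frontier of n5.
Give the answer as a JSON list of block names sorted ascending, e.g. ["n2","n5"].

Answer: ["n4", "n6", "n7"]

Derivation:
idom tree: n1←n0 n2←n0 n3←n0 n4←n2 n5←n4 n6←n0 n7←n0
Dom at joins:
  n3: preds {n0,n1}: {n0} ∩ {n0,n1} = {n0}; idom=n0
  n4: preds {n2,n5}: {n0,n2} ∩ {n0,n2,n4,n5} = {n0,n2}; idom=n2
  n6: preds {n1,n4,n5}: {n0,n1} ∩ {n0,n2,n4} ∩ {n0,n2,n4,n5} = {n0}; idom=n0
  n7: preds {n3,n5,n6}: {n0,n3} ∩ {n0,n2,n4,n5} ∩ {n0,n6} = {n0}; idom=n0

DF walk-up:
  join n3 pred n0: · stop@n0
  join n3 pred n1: n1 stop@n0
  join n4 pred n2: · stop@n2
  join n4 pred n5: n5→n4 stop@n2
  join n6 pred n1: n1 stop@n0
  join n6 pred n4: n4→n2 stop@n0
  join n6 pred n5: n5→n4→n2 stop@n0
  join n7 pred n3: n3 stop@n0
  join n7 pred n5: n5→n4→n2 stop@n0
  join n7 pred n6: n6 stop@n0
  DF(n0)=∅
  DF(n1)={n3,n6}
  DF(n2)={n6,n7}
  DF(n3)={n7}
  DF(n4)={n4,n6,n7}
  DF(n5)={n4,n6,n7}
  DF(n6)={n7}
  DF(n7)=∅

DF(n5) = ["n4", "n6", "n7"]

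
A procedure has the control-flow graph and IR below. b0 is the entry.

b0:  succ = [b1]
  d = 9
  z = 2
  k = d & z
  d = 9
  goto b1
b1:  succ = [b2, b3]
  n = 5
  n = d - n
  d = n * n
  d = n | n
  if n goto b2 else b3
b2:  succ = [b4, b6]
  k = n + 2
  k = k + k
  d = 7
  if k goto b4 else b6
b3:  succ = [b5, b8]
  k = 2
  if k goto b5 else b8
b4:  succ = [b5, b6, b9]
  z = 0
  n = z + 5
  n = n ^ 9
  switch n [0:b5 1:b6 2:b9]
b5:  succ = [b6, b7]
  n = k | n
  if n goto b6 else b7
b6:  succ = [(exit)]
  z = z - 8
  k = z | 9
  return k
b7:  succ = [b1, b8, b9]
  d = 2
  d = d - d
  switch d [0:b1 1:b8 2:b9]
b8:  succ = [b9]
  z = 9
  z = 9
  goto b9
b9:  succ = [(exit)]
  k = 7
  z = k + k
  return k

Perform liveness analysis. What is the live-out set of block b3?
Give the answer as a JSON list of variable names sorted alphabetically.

Answer: ["k", "n", "z"]

Analysis:
Block summaries:
  b0: {d,k,z} / ∅
  b1: {d,n} / {d}
  b2: {d,k} / {n}
  b3: {k} / ∅
  b4: {n,z} / ∅
  b5: {n} / {k,n}
  b6: {k,z} / {z}
  b7: {d} / ∅
  b8: {z} / ∅
  b9: {k,z} / ∅

Backward fixpoint:
  live b0: ∅→{d,z}
  live b1: {d,z}→{n,z}
  live b2: {n,z}→{k,z}
  live b3: {n,z}→{k,n,z}
  live b4: {k}→{k,n,z}
  live b5: {k,n,z}→{z}
  live b6: {z}→∅
  live b7: {z}→{d,z}
  live b8: ∅→∅
  live b9: ∅→∅

live-out(b3) = ["k", "n", "z"]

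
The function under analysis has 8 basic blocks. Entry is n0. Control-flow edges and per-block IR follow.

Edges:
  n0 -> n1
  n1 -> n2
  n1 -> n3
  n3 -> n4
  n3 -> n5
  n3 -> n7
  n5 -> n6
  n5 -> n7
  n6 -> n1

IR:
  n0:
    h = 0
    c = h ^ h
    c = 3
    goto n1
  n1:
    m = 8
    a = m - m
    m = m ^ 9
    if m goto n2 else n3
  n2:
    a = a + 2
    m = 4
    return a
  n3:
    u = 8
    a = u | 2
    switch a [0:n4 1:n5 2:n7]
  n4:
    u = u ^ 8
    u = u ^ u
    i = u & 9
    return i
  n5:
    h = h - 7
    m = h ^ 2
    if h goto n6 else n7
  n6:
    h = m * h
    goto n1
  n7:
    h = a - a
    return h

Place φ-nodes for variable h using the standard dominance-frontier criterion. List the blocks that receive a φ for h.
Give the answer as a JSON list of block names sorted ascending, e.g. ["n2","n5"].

idom tree: n1←n0 n2←n1 n3←n1 n4←n3 n5←n3 n6←n5 n7←n3
Dom at joins:
  n1: preds {n0,n6}: {n0} ∩ {n0,n1,n3,n5,n6} = {n0}; idom=n0
  n7: preds {n3,n5}: {n0,n1,n3} ∩ {n0,n1,n3,n5} = {n0,n1,n3}; idom=n3

DF derivation:
  join n1 pred n0: · stop@n0
  join n1 pred n6: n6→n5→n3→n1 stop@n0
  join n7 pred n3: · stop@n3
  join n7 pred n5: n5 stop@n3
  n0: DF=∅
  n1: DF={n1}
  n2: DF=∅
  n3: DF={n1}
  n4: DF=∅
  n5: DF={n1,n7}
  n6: DF={n1}
  n7: DF=∅

φ for h: defs {n0,n5,n6,n7}
  DF⁺ = {n1,n7}

Answer: ["n1", "n7"]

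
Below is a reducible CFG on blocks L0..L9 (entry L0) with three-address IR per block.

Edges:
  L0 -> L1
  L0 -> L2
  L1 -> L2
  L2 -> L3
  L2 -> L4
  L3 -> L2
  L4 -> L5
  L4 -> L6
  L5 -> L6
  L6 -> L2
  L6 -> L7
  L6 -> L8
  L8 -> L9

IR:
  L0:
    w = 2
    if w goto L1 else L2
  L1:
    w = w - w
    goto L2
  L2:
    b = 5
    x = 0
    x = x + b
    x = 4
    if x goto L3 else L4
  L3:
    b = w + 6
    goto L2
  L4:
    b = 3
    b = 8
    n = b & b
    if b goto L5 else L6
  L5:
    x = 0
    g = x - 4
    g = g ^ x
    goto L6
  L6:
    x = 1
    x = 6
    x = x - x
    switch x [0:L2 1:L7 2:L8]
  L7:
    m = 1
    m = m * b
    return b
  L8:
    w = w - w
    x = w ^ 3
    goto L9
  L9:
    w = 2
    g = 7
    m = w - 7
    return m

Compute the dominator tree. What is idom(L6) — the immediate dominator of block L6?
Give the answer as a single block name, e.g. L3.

Answer: L4

Derivation:
idom tree: L1←L0 L2←L0 L3←L2 L4←L2 L5←L4 L6←L4 L7←L6 L8←L6 L9←L8
Dom at joins:
  L2: preds {L0,L1,L3,L6}: {L0} ∩ {L0,L1} ∩ {L0,L2,L3} ∩ {L0,L2,L4,L6} = {L0}; idom=L0
  L6: preds {L4,L5}: {L0,L2,L4} ∩ {L0,L2,L4,L5} = {L0,L2,L4}; idom=L4

idom(L6) = L4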